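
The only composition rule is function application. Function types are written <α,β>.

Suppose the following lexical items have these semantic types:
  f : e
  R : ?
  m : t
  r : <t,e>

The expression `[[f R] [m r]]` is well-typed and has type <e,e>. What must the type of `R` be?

<e,<e,<e,e>>>

At [[f R] [m r]] (required: <e,e>): [m r] is e, which is not a function with range <e,e>; hence [f R] is the functor — type <e,<e,e>>.
At [f R] (required: <e,<e,e>>): f is e, which is not a function with range <e,<e,e>>; hence R is the functor — type <e,<e,<e,e>>>.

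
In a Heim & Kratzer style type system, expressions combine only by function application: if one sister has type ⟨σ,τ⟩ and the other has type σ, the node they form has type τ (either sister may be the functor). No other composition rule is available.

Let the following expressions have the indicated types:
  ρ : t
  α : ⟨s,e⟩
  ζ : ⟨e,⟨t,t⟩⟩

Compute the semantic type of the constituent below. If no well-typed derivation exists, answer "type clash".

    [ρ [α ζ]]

type clash

[α ζ]: ⟨s,e⟩ with ⟨e,⟨t,t⟩⟩ — neither is a function whose domain matches the other; composition fails here.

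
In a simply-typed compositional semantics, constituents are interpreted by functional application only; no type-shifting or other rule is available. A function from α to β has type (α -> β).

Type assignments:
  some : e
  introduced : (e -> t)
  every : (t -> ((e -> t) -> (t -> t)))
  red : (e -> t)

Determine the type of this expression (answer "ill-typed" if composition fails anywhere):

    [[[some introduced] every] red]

[some introduced]: introduced is (e -> t), some is e; result t.
[[some introduced] every]: every is (t -> ((e -> t) -> (t -> t))), [some introduced] is t; result ((e -> t) -> (t -> t)).
[[[some introduced] every] red]: [[some introduced] every] is ((e -> t) -> (t -> t)), red is (e -> t); result (t -> t).

(t -> t)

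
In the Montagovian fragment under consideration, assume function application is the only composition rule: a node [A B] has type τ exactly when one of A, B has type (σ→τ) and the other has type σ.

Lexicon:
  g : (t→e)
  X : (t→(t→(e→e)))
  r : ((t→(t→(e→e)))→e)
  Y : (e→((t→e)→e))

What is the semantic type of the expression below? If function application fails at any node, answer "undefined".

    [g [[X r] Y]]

e

[X r]: ((t→(t→(e→e)))→e) applied to (t→(t→(e→e))) yields e.
[[X r] Y]: (e→((t→e)→e)) applied to e yields ((t→e)→e).
[g [[X r] Y]]: ((t→e)→e) applied to (t→e) yields e.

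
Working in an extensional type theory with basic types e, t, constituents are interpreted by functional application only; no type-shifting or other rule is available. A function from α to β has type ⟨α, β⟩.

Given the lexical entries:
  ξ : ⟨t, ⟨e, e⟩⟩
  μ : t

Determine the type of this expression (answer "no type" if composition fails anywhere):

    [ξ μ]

[ξ μ]: ⟨t, ⟨e, e⟩⟩ applied to t yields ⟨e, e⟩.

⟨e, e⟩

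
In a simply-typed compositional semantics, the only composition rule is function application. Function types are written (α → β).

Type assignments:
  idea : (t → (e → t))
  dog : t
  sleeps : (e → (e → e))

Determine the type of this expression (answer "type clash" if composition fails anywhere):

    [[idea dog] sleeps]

type clash

[idea dog] — idea of type (t → (e → t)) combines with dog of type t: type (e → t).
At [[idea dog] sleeps]: neither (e → t) nor (e → (e → e)) can take the other as argument; the node is ill-typed.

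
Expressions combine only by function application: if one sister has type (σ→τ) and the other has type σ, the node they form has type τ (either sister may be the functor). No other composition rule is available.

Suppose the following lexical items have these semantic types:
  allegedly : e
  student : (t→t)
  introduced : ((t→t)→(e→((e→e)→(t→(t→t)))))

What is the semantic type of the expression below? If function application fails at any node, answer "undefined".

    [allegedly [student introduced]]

((e→e)→(t→(t→t)))

[student introduced]: functor introduced : ((t→t)→(e→((e→e)→(t→(t→t))))), argument student : (t→t); result (e→((e→e)→(t→(t→t)))).
[allegedly [student introduced]]: functor [student introduced] : (e→((e→e)→(t→(t→t)))), argument allegedly : e; result ((e→e)→(t→(t→t))).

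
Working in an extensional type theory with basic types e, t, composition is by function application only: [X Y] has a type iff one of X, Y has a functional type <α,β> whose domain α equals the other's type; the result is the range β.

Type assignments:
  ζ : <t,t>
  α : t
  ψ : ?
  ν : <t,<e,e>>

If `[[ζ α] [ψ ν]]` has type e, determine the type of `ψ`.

For [[ζ α] [ψ ν]] to have type e with [ζ α] of type t, [ψ ν] must be the function: [ψ ν] : <t,e>.
For [ψ ν] to have type <t,e> with ν of type <t,<e,e>>, ψ must be the function: ψ : <<t,<e,e>>,<t,e>>.

<<t,<e,e>>,<t,e>>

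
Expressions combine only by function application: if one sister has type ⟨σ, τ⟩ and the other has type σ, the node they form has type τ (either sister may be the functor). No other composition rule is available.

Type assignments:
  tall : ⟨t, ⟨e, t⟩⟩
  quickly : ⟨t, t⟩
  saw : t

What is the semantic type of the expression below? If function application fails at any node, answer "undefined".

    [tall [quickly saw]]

[quickly saw]: functor quickly : ⟨t, t⟩, argument saw : t; result t.
[tall [quickly saw]]: functor tall : ⟨t, ⟨e, t⟩⟩, argument [quickly saw] : t; result ⟨e, t⟩.

⟨e, t⟩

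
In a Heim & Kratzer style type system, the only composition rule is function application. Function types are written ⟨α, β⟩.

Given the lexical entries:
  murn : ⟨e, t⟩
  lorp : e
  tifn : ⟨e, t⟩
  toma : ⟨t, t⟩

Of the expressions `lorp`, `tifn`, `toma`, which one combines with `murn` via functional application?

lorp

lorp — combines: murn : ⟨e, t⟩ takes lorp : e as argument, giving t.
tifn : ⟨e, t⟩ — no; murn wants e, and tifn wants e.
toma : ⟨t, t⟩ — no; murn wants e, and toma wants t.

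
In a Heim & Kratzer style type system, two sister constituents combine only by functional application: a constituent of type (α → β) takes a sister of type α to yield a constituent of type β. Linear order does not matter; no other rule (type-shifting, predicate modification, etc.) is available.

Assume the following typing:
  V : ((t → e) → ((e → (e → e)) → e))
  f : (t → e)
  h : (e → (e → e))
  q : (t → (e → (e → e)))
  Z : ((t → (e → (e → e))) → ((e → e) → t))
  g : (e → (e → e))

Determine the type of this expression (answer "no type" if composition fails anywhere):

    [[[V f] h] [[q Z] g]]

[V f] — V of type ((t → e) → ((e → (e → e)) → e)) combines with f of type (t → e): type ((e → (e → e)) → e).
[[V f] h] — [V f] of type ((e → (e → e)) → e) combines with h of type (e → (e → e)): type e.
[q Z] — Z of type ((t → (e → (e → e))) → ((e → e) → t)) combines with q of type (t → (e → (e → e))): type ((e → e) → t).
At [[q Z] g]: neither ((e → e) → t) nor (e → (e → e)) can take the other as argument; the node is ill-typed.

no type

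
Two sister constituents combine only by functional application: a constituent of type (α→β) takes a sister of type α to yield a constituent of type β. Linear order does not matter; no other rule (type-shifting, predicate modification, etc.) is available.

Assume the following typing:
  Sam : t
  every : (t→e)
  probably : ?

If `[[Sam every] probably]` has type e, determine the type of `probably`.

At [[Sam every] probably] (required: e): [Sam every] is e, which is not a function with range e; hence probably is the functor — type (e→e).

(e→e)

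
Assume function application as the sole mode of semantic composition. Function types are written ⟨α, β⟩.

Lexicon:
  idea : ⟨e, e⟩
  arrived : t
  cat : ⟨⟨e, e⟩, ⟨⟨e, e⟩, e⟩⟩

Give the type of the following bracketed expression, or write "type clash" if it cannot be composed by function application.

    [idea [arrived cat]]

type clash

At [arrived cat]: neither t nor ⟨⟨e, e⟩, ⟨⟨e, e⟩, e⟩⟩ can take the other as argument; the node is ill-typed.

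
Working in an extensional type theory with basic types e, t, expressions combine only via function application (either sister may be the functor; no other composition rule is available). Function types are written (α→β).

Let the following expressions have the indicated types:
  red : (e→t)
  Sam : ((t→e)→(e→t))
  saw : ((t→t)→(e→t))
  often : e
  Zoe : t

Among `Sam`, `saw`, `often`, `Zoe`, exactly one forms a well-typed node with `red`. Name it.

often

Sam : ((t→e)→(e→t)) — neither side's domain matches the other.
saw : ((t→t)→(e→t)) — neither side's domain matches the other.
often — combines: red : (e→t) takes often : e as argument, giving t.
Zoe : t — neither side's domain matches the other.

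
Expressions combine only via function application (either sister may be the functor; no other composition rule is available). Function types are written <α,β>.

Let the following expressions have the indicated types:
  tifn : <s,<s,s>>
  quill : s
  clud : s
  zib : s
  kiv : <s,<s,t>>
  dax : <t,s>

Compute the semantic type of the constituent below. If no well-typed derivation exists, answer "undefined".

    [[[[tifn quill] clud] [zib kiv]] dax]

At [tifn quill], tifn : <s,<s,s>> takes quill : s, giving <s,s>.
At [[tifn quill] clud], [tifn quill] : <s,s> takes clud : s, giving s.
At [zib kiv], kiv : <s,<s,t>> takes zib : s, giving <s,t>.
At [[[tifn quill] clud] [zib kiv]], [zib kiv] : <s,t> takes [[tifn quill] clud] : s, giving t.
At [[[[tifn quill] clud] [zib kiv]] dax], dax : <t,s> takes [[[tifn quill] clud] [zib kiv]] : t, giving s.

s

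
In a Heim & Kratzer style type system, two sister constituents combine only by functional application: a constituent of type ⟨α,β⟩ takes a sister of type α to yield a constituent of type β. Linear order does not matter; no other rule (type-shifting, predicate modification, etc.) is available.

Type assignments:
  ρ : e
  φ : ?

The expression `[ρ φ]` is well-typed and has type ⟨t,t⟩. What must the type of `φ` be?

[ρ φ] is required to be ⟨t,t⟩. ρ : e cannot yield ⟨t,t⟩ as functor, so φ : ⟨e,⟨t,t⟩⟩.

⟨e,⟨t,t⟩⟩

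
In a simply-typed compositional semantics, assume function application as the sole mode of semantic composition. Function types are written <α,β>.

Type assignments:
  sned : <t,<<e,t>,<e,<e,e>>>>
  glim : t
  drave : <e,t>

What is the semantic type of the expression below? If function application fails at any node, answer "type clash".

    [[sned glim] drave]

<e,<e,e>>

[sned glim] — sned of type <t,<<e,t>,<e,<e,e>>>> combines with glim of type t: type <<e,t>,<e,<e,e>>>.
[[sned glim] drave] — [sned glim] of type <<e,t>,<e,<e,e>>> combines with drave of type <e,t>: type <e,<e,e>>.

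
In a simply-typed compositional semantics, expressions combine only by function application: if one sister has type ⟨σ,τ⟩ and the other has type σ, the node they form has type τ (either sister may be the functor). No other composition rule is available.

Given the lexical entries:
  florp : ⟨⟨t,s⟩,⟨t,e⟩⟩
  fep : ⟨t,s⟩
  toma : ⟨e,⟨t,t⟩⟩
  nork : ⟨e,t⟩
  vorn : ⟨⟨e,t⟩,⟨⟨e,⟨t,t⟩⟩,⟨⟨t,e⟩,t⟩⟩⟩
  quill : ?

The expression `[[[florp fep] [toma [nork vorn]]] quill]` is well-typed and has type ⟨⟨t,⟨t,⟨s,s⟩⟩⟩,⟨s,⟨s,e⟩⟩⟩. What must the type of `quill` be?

For [[[florp fep] [toma [nork vorn]]] quill] to have type ⟨⟨t,⟨t,⟨s,s⟩⟩⟩,⟨s,⟨s,e⟩⟩⟩ with [[florp fep] [toma [nork vorn]]] of type t, quill must be the function: quill : ⟨t,⟨⟨t,⟨t,⟨s,s⟩⟩⟩,⟨s,⟨s,e⟩⟩⟩⟩.

⟨t,⟨⟨t,⟨t,⟨s,s⟩⟩⟩,⟨s,⟨s,e⟩⟩⟩⟩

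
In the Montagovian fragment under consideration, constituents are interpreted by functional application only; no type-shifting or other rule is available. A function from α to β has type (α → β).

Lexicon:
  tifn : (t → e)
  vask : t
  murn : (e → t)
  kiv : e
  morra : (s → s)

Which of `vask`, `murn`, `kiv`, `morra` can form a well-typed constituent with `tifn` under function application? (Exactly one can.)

vask

vask — combines: tifn : (t → e) takes vask : t as argument, giving e.
murn : (e → t) — no; tifn wants t, and murn wants e.
kiv : e — no; tifn wants t, and kiv wants nothing (atomic).
morra : (s → s) — no; tifn wants t, and morra wants s.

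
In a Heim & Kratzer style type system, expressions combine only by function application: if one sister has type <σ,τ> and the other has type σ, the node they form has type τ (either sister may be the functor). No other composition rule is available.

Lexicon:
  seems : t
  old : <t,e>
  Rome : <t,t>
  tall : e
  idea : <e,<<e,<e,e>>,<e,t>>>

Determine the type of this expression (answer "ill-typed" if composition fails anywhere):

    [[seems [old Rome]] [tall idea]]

ill-typed

[old Rome]: <t,e> and <t,t> cannot combine by function application — type clash.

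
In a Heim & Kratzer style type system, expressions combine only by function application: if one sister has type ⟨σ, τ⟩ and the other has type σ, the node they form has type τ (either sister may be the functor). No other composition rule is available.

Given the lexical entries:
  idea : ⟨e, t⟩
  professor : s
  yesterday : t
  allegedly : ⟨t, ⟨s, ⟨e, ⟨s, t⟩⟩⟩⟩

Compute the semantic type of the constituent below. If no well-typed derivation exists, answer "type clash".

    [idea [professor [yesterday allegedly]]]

type clash

[yesterday allegedly] — allegedly of type ⟨t, ⟨s, ⟨e, ⟨s, t⟩⟩⟩⟩ combines with yesterday of type t: type ⟨s, ⟨e, ⟨s, t⟩⟩⟩.
[professor [yesterday allegedly]] — [yesterday allegedly] of type ⟨s, ⟨e, ⟨s, t⟩⟩⟩ combines with professor of type s: type ⟨e, ⟨s, t⟩⟩.
At [idea [professor [yesterday allegedly]]]: neither ⟨e, t⟩ nor ⟨e, ⟨s, t⟩⟩ can take the other as argument; the node is ill-typed.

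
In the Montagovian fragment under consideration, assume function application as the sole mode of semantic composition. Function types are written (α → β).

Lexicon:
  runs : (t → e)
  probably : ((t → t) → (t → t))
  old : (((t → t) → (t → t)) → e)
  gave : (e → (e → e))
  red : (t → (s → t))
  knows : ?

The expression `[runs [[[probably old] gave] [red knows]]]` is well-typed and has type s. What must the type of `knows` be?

((t → (s → t)) → ((e → e) → ((t → e) → s)))

At [runs [[[probably old] gave] [red knows]]] (required: s): runs is (t → e), which is not a function with range s; hence [[[probably old] gave] [red knows]] is the functor — type ((t → e) → s).
At [[[probably old] gave] [red knows]] (required: ((t → e) → s)): [[probably old] gave] is (e → e), which is not a function with range ((t → e) → s); hence [red knows] is the functor — type ((e → e) → ((t → e) → s)).
At [red knows] (required: ((e → e) → ((t → e) → s))): red is (t → (s → t)), which is not a function with range ((e → e) → ((t → e) → s)); hence knows is the functor — type ((t → (s → t)) → ((e → e) → ((t → e) → s))).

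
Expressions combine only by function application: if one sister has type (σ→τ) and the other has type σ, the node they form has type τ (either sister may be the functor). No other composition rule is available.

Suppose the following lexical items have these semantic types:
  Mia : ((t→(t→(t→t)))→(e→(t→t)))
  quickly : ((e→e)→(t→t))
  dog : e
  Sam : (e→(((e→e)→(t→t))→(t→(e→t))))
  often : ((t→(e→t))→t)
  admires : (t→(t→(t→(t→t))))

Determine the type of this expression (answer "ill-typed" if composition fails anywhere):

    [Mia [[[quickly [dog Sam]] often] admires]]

(e→(t→t))

[dog Sam]: (e→(((e→e)→(t→t))→(t→(e→t)))) applied to e yields (((e→e)→(t→t))→(t→(e→t))).
[quickly [dog Sam]]: (((e→e)→(t→t))→(t→(e→t))) applied to ((e→e)→(t→t)) yields (t→(e→t)).
[[quickly [dog Sam]] often]: ((t→(e→t))→t) applied to (t→(e→t)) yields t.
[[[quickly [dog Sam]] often] admires]: (t→(t→(t→(t→t)))) applied to t yields (t→(t→(t→t))).
[Mia [[[quickly [dog Sam]] often] admires]]: ((t→(t→(t→t)))→(e→(t→t))) applied to (t→(t→(t→t))) yields (e→(t→t)).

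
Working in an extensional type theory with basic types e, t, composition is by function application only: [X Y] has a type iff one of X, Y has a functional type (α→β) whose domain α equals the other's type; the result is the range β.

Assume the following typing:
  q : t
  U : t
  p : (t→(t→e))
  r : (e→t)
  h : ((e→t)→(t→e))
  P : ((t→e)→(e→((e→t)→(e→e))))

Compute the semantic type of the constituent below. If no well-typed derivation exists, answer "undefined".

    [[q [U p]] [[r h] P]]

((e→t)→(e→e))

At [U p], p : (t→(t→e)) takes U : t, giving (t→e).
At [q [U p]], [U p] : (t→e) takes q : t, giving e.
At [r h], h : ((e→t)→(t→e)) takes r : (e→t), giving (t→e).
At [[r h] P], P : ((t→e)→(e→((e→t)→(e→e)))) takes [r h] : (t→e), giving (e→((e→t)→(e→e))).
At [[q [U p]] [[r h] P]], [[r h] P] : (e→((e→t)→(e→e))) takes [q [U p]] : e, giving ((e→t)→(e→e)).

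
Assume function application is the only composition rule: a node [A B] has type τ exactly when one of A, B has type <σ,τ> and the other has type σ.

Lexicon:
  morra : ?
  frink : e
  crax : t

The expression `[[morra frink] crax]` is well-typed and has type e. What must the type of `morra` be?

<e,<t,e>>

For [[morra frink] crax] to have type e with crax of type t, [morra frink] must be the function: [morra frink] : <t,e>.
For [morra frink] to have type <t,e> with frink of type e, morra must be the function: morra : <e,<t,e>>.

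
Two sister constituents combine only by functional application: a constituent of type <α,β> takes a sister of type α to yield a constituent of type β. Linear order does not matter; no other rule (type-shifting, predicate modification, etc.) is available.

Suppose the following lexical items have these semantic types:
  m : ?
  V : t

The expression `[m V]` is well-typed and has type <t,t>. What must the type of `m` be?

At [m V] (required: <t,t>): V is t, which is not a function with range <t,t>; hence m is the functor — type <t,<t,t>>.

<t,<t,t>>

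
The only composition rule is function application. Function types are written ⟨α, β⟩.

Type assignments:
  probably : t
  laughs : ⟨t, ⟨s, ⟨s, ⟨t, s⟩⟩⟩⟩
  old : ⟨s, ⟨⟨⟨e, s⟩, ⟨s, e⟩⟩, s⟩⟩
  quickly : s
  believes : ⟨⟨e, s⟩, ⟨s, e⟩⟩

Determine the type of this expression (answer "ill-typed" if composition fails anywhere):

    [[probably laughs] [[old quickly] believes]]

⟨s, ⟨t, s⟩⟩

At [probably laughs], laughs : ⟨t, ⟨s, ⟨s, ⟨t, s⟩⟩⟩⟩ takes probably : t, giving ⟨s, ⟨s, ⟨t, s⟩⟩⟩.
At [old quickly], old : ⟨s, ⟨⟨⟨e, s⟩, ⟨s, e⟩⟩, s⟩⟩ takes quickly : s, giving ⟨⟨⟨e, s⟩, ⟨s, e⟩⟩, s⟩.
At [[old quickly] believes], [old quickly] : ⟨⟨⟨e, s⟩, ⟨s, e⟩⟩, s⟩ takes believes : ⟨⟨e, s⟩, ⟨s, e⟩⟩, giving s.
At [[probably laughs] [[old quickly] believes]], [probably laughs] : ⟨s, ⟨s, ⟨t, s⟩⟩⟩ takes [[old quickly] believes] : s, giving ⟨s, ⟨t, s⟩⟩.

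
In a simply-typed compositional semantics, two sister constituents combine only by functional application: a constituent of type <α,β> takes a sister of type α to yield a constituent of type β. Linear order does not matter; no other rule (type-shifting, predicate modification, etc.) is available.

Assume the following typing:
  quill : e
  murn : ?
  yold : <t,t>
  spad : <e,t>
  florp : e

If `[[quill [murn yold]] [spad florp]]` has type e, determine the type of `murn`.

[[quill [murn yold]] [spad florp]] must have type e. The sister [spad florp] has type t; that is not a function onto e, so [quill [murn yold]] must be the functor, of type <t,e>.
[quill [murn yold]] must have type <t,e>. The sister quill has type e; that is not a function onto <t,e>, so [murn yold] must be the functor, of type <e,<t,e>>.
[murn yold] must have type <e,<t,e>>. The sister yold has type <t,t>; that is not a function onto <e,<t,e>>, so murn must be the functor, of type <<t,t>,<e,<t,e>>>.

<<t,t>,<e,<t,e>>>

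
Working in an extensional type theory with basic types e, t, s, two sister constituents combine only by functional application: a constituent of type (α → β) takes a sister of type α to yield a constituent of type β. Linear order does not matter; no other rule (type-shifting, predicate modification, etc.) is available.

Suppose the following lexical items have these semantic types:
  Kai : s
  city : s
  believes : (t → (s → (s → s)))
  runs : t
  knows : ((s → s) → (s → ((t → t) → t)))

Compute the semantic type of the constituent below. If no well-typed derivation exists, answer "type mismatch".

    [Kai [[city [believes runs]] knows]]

((t → t) → t)

[believes runs]: believes is (t → (s → (s → s))), runs is t; result (s → (s → s)).
[city [believes runs]]: [believes runs] is (s → (s → s)), city is s; result (s → s).
[[city [believes runs]] knows]: knows is ((s → s) → (s → ((t → t) → t))), [city [believes runs]] is (s → s); result (s → ((t → t) → t)).
[Kai [[city [believes runs]] knows]]: [[city [believes runs]] knows] is (s → ((t → t) → t)), Kai is s; result ((t → t) → t).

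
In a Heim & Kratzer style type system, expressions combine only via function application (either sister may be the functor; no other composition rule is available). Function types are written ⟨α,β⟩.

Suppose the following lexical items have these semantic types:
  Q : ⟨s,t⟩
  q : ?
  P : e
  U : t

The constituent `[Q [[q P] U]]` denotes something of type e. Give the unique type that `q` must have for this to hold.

⟨e,⟨t,⟨⟨s,t⟩,e⟩⟩⟩

For [Q [[q P] U]] to have type e with Q of type ⟨s,t⟩, [[q P] U] must be the function: [[q P] U] : ⟨⟨s,t⟩,e⟩.
For [[q P] U] to have type ⟨⟨s,t⟩,e⟩ with U of type t, [q P] must be the function: [q P] : ⟨t,⟨⟨s,t⟩,e⟩⟩.
For [q P] to have type ⟨t,⟨⟨s,t⟩,e⟩⟩ with P of type e, q must be the function: q : ⟨e,⟨t,⟨⟨s,t⟩,e⟩⟩⟩.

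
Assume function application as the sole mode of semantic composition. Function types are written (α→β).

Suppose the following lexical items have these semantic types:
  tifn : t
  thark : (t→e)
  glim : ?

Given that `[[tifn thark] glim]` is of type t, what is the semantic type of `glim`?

(e→t)

[[tifn thark] glim] is required to be t. [tifn thark] : e cannot yield t as functor, so glim : (e→t).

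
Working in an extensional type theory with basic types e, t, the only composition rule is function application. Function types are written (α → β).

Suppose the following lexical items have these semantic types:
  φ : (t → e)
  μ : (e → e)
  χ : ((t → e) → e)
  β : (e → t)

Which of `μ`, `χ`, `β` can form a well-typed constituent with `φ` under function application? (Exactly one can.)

χ

μ : (e → e) — no; φ wants t, and μ wants e.
χ — combines: χ : ((t → e) → e) takes φ : (t → e) as argument, giving e.
β : (e → t) — no; φ wants t, and β wants e.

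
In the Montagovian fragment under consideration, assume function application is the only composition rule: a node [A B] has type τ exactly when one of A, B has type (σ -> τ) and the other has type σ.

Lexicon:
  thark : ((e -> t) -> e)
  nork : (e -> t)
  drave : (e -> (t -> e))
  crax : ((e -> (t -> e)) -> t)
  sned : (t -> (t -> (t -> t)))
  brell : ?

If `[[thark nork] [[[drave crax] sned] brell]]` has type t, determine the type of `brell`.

[[thark nork] [[[drave crax] sned] brell]] must have type t. The sister [thark nork] has type e; that is not a function onto t, so [[[drave crax] sned] brell] must be the functor, of type (e -> t).
[[[drave crax] sned] brell] must have type (e -> t). The sister [[drave crax] sned] has type (t -> (t -> t)); that is not a function onto (e -> t), so brell must be the functor, of type ((t -> (t -> t)) -> (e -> t)).

((t -> (t -> t)) -> (e -> t))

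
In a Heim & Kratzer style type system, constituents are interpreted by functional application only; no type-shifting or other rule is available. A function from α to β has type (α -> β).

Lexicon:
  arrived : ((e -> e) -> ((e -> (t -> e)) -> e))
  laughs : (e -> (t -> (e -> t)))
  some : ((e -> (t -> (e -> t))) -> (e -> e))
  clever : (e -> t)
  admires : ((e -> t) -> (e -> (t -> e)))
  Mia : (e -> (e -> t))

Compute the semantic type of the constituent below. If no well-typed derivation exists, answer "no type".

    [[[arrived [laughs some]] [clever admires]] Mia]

[laughs some]: functor some : ((e -> (t -> (e -> t))) -> (e -> e)), argument laughs : (e -> (t -> (e -> t))); result (e -> e).
[arrived [laughs some]]: functor arrived : ((e -> e) -> ((e -> (t -> e)) -> e)), argument [laughs some] : (e -> e); result ((e -> (t -> e)) -> e).
[clever admires]: functor admires : ((e -> t) -> (e -> (t -> e))), argument clever : (e -> t); result (e -> (t -> e)).
[[arrived [laughs some]] [clever admires]]: functor [arrived [laughs some]] : ((e -> (t -> e)) -> e), argument [clever admires] : (e -> (t -> e)); result e.
[[[arrived [laughs some]] [clever admires]] Mia]: functor Mia : (e -> (e -> t)), argument [[arrived [laughs some]] [clever admires]] : e; result (e -> t).

(e -> t)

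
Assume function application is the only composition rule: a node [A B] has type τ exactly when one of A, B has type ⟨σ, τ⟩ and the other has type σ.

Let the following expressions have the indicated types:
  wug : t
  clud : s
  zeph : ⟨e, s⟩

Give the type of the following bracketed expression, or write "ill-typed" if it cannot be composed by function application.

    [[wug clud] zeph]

[wug clud]: t with s — neither is a function whose domain matches the other; composition fails here.

ill-typed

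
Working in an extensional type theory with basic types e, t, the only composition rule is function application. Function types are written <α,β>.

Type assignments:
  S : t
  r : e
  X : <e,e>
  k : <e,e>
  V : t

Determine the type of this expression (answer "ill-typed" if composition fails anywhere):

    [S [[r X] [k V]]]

ill-typed

[r X] — X of type <e,e> combines with r of type e: type e.
[k V]: <e,e> with t — neither is a function whose domain matches the other; composition fails here.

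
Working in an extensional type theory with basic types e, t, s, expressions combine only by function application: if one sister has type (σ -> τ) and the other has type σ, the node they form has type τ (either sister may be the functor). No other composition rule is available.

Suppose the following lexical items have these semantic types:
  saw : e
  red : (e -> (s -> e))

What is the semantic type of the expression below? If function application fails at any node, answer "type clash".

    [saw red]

At [saw red], red : (e -> (s -> e)) takes saw : e, giving (s -> e).

(s -> e)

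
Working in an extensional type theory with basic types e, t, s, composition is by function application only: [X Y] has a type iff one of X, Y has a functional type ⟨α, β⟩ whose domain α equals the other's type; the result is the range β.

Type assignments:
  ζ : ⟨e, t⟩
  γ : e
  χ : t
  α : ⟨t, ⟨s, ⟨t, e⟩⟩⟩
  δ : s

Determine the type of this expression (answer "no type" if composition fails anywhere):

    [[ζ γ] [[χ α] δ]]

[ζ γ]: ζ is ⟨e, t⟩, γ is e; result t.
[χ α]: α is ⟨t, ⟨s, ⟨t, e⟩⟩⟩, χ is t; result ⟨s, ⟨t, e⟩⟩.
[[χ α] δ]: [χ α] is ⟨s, ⟨t, e⟩⟩, δ is s; result ⟨t, e⟩.
[[ζ γ] [[χ α] δ]]: [[χ α] δ] is ⟨t, e⟩, [ζ γ] is t; result e.

e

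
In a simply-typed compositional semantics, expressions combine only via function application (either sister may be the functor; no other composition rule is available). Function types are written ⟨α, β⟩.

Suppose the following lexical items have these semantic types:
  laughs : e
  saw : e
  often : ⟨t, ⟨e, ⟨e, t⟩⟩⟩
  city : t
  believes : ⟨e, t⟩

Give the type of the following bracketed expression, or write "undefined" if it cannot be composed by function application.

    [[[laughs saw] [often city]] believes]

undefined

At [laughs saw]: neither e nor e can take the other as argument; the node is ill-typed.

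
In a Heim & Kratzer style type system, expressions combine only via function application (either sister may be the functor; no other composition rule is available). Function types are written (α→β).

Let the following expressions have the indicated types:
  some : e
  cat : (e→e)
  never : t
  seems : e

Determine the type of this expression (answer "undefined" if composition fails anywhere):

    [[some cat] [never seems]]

undefined

[some cat]: (e→e) applied to e yields e.
[never seems]: t and e cannot combine by function application — type clash.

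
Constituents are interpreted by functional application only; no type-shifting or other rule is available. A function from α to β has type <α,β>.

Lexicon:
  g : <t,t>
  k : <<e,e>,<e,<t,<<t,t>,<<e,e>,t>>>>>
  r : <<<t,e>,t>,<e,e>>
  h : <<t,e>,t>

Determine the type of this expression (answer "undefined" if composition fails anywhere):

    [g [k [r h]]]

undefined

[r h]: r is <<<t,e>,t>,<e,e>>, h is <<t,e>,t>; result <e,e>.
[k [r h]]: k is <<e,e>,<e,<t,<<t,t>,<<e,e>,t>>>>>, [r h] is <e,e>; result <e,<t,<<t,t>,<<e,e>,t>>>>.
[g [k [r h]]]: <t,t> and <e,<t,<<t,t>,<<e,e>,t>>>> cannot combine by function application — type clash.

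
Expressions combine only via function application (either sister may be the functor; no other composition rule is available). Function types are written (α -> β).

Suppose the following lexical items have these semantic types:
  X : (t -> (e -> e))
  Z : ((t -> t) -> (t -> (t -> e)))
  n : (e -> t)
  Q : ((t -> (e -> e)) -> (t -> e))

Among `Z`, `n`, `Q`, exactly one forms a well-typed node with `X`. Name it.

Z : ((t -> t) -> (t -> (t -> e))) — does not combine with X.
n : (e -> t) — does not combine with X.
Q — combines: Q : ((t -> (e -> e)) -> (t -> e)) takes X : (t -> (e -> e)) as argument, giving (t -> e).

Q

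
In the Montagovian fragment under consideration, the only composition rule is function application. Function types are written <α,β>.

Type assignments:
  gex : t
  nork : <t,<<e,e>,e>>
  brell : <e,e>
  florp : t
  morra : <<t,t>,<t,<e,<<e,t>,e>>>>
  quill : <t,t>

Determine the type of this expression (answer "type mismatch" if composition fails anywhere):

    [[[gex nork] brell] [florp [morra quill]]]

At [gex nork], nork : <t,<<e,e>,e>> takes gex : t, giving <<e,e>,e>.
At [[gex nork] brell], [gex nork] : <<e,e>,e> takes brell : <e,e>, giving e.
At [morra quill], morra : <<t,t>,<t,<e,<<e,t>,e>>>> takes quill : <t,t>, giving <t,<e,<<e,t>,e>>>.
At [florp [morra quill]], [morra quill] : <t,<e,<<e,t>,e>>> takes florp : t, giving <e,<<e,t>,e>>.
At [[[gex nork] brell] [florp [morra quill]]], [florp [morra quill]] : <e,<<e,t>,e>> takes [[gex nork] brell] : e, giving <<e,t>,e>.

<<e,t>,e>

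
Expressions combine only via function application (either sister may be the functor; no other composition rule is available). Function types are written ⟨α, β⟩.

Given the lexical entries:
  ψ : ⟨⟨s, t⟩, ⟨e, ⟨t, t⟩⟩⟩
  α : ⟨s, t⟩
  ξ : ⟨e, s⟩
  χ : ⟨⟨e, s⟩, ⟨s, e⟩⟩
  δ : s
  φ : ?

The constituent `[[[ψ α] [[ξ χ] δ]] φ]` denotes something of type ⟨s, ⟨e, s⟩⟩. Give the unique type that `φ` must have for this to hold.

⟨⟨t, t⟩, ⟨s, ⟨e, s⟩⟩⟩

[[[ψ α] [[ξ χ] δ]] φ] is required to be ⟨s, ⟨e, s⟩⟩. [[ψ α] [[ξ χ] δ]] : ⟨t, t⟩ cannot yield ⟨s, ⟨e, s⟩⟩ as functor, so φ : ⟨⟨t, t⟩, ⟨s, ⟨e, s⟩⟩⟩.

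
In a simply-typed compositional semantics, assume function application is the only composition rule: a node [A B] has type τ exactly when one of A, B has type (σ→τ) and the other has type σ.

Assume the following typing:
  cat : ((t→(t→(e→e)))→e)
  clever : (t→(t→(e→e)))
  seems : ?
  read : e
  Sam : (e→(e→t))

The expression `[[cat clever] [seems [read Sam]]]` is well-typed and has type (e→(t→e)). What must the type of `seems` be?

[[cat clever] [seems [read Sam]]] must have type (e→(t→e)). The sister [cat clever] has type e; that is not a function onto (e→(t→e)), so [seems [read Sam]] must be the functor, of type (e→(e→(t→e))).
[seems [read Sam]] must have type (e→(e→(t→e))). The sister [read Sam] has type (e→t); that is not a function onto (e→(e→(t→e))), so seems must be the functor, of type ((e→t)→(e→(e→(t→e)))).

((e→t)→(e→(e→(t→e))))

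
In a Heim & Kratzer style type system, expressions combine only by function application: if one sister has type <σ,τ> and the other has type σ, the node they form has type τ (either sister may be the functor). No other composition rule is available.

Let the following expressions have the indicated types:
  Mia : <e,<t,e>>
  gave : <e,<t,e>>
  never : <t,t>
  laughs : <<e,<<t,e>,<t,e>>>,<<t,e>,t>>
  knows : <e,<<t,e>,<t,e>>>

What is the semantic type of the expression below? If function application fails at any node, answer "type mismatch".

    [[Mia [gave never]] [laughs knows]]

type mismatch

[gave never]: <e,<t,e>> and <t,t> cannot combine by function application — type clash.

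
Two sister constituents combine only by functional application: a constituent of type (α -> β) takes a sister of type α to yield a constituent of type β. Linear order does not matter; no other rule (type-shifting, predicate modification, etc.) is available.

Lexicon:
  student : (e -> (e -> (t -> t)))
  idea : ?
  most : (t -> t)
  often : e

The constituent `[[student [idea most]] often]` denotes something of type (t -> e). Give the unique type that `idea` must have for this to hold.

At [[student [idea most]] often] (required: (t -> e)): often is e, which is not a function with range (t -> e); hence [student [idea most]] is the functor — type (e -> (t -> e)).
At [student [idea most]] (required: (e -> (t -> e))): student is (e -> (e -> (t -> t))), which is not a function with range (e -> (t -> e)); hence [idea most] is the functor — type ((e -> (e -> (t -> t))) -> (e -> (t -> e))).
At [idea most] (required: ((e -> (e -> (t -> t))) -> (e -> (t -> e)))): most is (t -> t), which is not a function with range ((e -> (e -> (t -> t))) -> (e -> (t -> e))); hence idea is the functor — type ((t -> t) -> ((e -> (e -> (t -> t))) -> (e -> (t -> e)))).

((t -> t) -> ((e -> (e -> (t -> t))) -> (e -> (t -> e))))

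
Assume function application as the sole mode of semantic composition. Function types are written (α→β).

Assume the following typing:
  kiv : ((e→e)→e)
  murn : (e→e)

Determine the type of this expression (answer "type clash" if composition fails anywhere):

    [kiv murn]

[kiv murn]: ((e→e)→e) applied to (e→e) yields e.

e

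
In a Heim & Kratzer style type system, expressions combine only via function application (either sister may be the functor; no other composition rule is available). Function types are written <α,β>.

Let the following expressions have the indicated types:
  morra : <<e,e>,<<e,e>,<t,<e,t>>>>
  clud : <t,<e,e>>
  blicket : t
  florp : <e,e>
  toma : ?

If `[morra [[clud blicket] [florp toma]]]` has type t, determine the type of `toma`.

<<e,e>,<<e,e>,<<<e,e>,<<e,e>,<t,<e,t>>>>,t>>>

For [morra [[clud blicket] [florp toma]]] to have type t with morra of type <<e,e>,<<e,e>,<t,<e,t>>>>, [[clud blicket] [florp toma]] must be the function: [[clud blicket] [florp toma]] : <<<e,e>,<<e,e>,<t,<e,t>>>>,t>.
For [[clud blicket] [florp toma]] to have type <<<e,e>,<<e,e>,<t,<e,t>>>>,t> with [clud blicket] of type <e,e>, [florp toma] must be the function: [florp toma] : <<e,e>,<<<e,e>,<<e,e>,<t,<e,t>>>>,t>>.
For [florp toma] to have type <<e,e>,<<<e,e>,<<e,e>,<t,<e,t>>>>,t>> with florp of type <e,e>, toma must be the function: toma : <<e,e>,<<e,e>,<<<e,e>,<<e,e>,<t,<e,t>>>>,t>>>.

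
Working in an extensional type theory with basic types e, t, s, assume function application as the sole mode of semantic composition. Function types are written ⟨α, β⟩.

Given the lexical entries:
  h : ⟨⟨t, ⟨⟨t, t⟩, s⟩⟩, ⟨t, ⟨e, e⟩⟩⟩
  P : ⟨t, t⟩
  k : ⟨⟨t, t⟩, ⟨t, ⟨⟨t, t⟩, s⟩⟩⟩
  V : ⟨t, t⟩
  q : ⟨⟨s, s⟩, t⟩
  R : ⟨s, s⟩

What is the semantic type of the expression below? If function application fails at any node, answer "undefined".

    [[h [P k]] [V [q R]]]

[P k]: k is ⟨⟨t, t⟩, ⟨t, ⟨⟨t, t⟩, s⟩⟩⟩, P is ⟨t, t⟩; result ⟨t, ⟨⟨t, t⟩, s⟩⟩.
[h [P k]]: h is ⟨⟨t, ⟨⟨t, t⟩, s⟩⟩, ⟨t, ⟨e, e⟩⟩⟩, [P k] is ⟨t, ⟨⟨t, t⟩, s⟩⟩; result ⟨t, ⟨e, e⟩⟩.
[q R]: q is ⟨⟨s, s⟩, t⟩, R is ⟨s, s⟩; result t.
[V [q R]]: V is ⟨t, t⟩, [q R] is t; result t.
[[h [P k]] [V [q R]]]: [h [P k]] is ⟨t, ⟨e, e⟩⟩, [V [q R]] is t; result ⟨e, e⟩.

⟨e, e⟩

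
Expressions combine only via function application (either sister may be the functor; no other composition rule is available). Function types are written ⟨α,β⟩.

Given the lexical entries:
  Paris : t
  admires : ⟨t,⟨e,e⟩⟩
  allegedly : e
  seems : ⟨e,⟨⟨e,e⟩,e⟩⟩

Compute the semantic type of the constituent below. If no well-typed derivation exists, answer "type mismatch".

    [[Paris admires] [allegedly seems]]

[Paris admires]: ⟨t,⟨e,e⟩⟩ applied to t yields ⟨e,e⟩.
[allegedly seems]: ⟨e,⟨⟨e,e⟩,e⟩⟩ applied to e yields ⟨⟨e,e⟩,e⟩.
[[Paris admires] [allegedly seems]]: ⟨⟨e,e⟩,e⟩ applied to ⟨e,e⟩ yields e.

e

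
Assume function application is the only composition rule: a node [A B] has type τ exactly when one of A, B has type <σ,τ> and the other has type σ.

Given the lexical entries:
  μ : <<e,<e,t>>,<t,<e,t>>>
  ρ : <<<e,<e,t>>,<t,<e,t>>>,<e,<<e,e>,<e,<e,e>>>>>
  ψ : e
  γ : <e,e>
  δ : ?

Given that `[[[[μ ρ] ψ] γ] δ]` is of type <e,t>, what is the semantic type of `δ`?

For [[[[μ ρ] ψ] γ] δ] to have type <e,t> with [[[μ ρ] ψ] γ] of type <e,<e,e>>, δ must be the function: δ : <<e,<e,e>>,<e,t>>.

<<e,<e,e>>,<e,t>>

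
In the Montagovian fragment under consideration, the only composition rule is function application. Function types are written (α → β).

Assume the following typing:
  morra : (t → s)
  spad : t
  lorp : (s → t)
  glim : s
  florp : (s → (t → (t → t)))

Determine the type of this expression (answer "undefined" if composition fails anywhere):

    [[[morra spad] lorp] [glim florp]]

[morra spad] — morra of type (t → s) combines with spad of type t: type s.
[[morra spad] lorp] — lorp of type (s → t) combines with [morra spad] of type s: type t.
[glim florp] — florp of type (s → (t → (t → t))) combines with glim of type s: type (t → (t → t)).
[[[morra spad] lorp] [glim florp]] — [glim florp] of type (t → (t → t)) combines with [[morra spad] lorp] of type t: type (t → t).

(t → t)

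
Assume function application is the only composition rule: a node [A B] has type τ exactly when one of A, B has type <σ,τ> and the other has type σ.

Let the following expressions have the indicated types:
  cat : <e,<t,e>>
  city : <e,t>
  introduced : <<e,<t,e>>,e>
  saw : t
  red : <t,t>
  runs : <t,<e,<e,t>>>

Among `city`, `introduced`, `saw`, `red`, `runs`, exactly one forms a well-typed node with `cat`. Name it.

city : <e,t> — does not combine with cat.
introduced — combines: introduced : <<e,<t,e>>,e> takes cat : <e,<t,e>> as argument, giving e.
saw : t — does not combine with cat.
red : <t,t> — does not combine with cat.
runs : <t,<e,<e,t>>> — does not combine with cat.

introduced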